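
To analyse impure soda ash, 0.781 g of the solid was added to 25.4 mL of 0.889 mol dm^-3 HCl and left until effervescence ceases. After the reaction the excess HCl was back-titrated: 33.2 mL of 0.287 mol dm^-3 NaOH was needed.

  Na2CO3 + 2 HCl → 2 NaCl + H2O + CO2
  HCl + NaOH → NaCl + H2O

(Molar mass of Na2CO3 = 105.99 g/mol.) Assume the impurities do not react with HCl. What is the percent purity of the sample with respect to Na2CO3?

88.6 %

n(HCl) added = 0.0254 × 0.889 = 0.0226 mol
n(NaOH) used in back-titration = 0.0332 × 0.287 = 9.53 × 10^-3 mol
n(HCl) left over = 9.53 × 10^-3 mol (1:1 ratio)
n(HCl) consumed by analyte = 0.0226 − 9.53 × 10^-3 = 0.0131 mol
From the 1:2 ratio, n(Na2CO3) = 1/2 × 0.0131 = 6.53 × 10^-3 mol
mass of Na2CO3 = 6.53 × 10^-3 × 105.99 = 0.692 g
% Na2CO3 = 0.692 / 0.781 × 100 = 88.6 %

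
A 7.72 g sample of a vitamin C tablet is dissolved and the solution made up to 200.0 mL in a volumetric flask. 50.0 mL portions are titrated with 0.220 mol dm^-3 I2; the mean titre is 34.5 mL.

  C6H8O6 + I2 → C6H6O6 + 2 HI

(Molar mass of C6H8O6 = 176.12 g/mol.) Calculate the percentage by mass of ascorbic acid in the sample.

n(I2) per titration = 0.0345 × 0.220 = 7.59 × 10^-3 mol
n(C6H8O6) in each aliquot = 7.59 × 10^-3 mol (1:1 ratio)
n(C6H8O6) in the whole flask = 7.59 × 10^-3 × 200.0/50.0 = 0.0304 mol
mass of C6H8O6 = 0.0304 × 176.12 = 5.35 g
% C6H8O6 = 5.35 / 7.72 × 100 = 69.3 %

69.3 %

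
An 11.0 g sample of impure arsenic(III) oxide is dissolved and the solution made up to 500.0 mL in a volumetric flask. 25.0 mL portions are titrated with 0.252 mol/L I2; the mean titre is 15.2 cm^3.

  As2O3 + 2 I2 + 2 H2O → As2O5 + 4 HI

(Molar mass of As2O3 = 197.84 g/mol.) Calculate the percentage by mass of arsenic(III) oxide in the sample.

n(I2) per titration = 0.0152 × 0.252 = 3.83 × 10^-3 mol
From the 1:2 ratio, n(As2O3) in each aliquot = 1/2 × 3.83 × 10^-3 = 1.92 × 10^-3 mol
n(As2O3) in the whole flask = 1.92 × 10^-3 × 500.0/25.0 = 0.0383 mol
mass of As2O3 = 0.0383 × 197.84 = 7.58 g
% As2O3 = 7.58 / 11.0 × 100 = 68.9 %

68.9 %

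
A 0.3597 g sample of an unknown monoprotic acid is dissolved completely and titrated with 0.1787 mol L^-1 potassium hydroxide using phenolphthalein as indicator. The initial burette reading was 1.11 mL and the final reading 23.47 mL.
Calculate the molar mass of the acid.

n(KOH) = 0.02236 L × 0.1787 mol/L = 3.996 × 10^-3 mol
n(HA) = 3.996 × 10^-3 mol (1:1 ratio)
M = m / n = 0.3597 g / 3.996 × 10^-3 mol = 90.02 g/mol

90.02 g/mol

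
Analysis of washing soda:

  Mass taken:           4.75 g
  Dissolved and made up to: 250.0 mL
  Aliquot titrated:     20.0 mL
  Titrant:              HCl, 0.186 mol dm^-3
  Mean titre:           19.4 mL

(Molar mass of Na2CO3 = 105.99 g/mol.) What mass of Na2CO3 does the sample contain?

2.39 g

Na2CO3 + 2 HCl → 2 NaCl + H2O + CO2
n(HCl) per titration = 0.0194 × 0.186 = 3.61 × 10^-3 mol
From the 1:2 ratio, n(Na2CO3) in each aliquot = 1/2 × 3.61 × 10^-3 = 1.80 × 10^-3 mol
n(Na2CO3) in the whole flask = 1.80 × 10^-3 × 250.0/20.0 = 0.0226 mol
mass of Na2CO3 = 0.0226 × 105.99 = 2.39 g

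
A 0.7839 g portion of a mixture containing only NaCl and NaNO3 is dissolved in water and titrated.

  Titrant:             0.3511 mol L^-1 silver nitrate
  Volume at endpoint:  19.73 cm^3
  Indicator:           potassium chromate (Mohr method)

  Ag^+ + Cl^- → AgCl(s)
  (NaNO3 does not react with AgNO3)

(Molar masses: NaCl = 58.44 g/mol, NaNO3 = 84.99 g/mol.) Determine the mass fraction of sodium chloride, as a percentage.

n(AgNO3) = 0.01973 × 0.3511 = 6.927 × 10^-3 mol
Let x = n(NaCl), y = n(NaNO3).
Titrant: 1x = 6.927 × 10^-3;  mass: 58.44x + 84.99y = 0.7839
Solving, x = 6.927 × 10^-3 mol, y = 4.460 × 10^-3 mol
mass of NaCl = 6.927 × 10^-3 × 58.44 = 0.4048 g
% NaCl = 0.4048 / 0.7839 × 100 = 51.64 %

51.64 %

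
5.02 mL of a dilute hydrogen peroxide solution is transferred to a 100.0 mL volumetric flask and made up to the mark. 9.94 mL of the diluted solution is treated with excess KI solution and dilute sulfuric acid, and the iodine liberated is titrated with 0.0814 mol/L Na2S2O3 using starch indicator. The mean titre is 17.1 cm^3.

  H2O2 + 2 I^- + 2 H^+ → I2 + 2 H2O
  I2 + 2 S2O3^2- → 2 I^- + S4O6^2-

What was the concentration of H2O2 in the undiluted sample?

n(S2O3^2-) = 0.0171 × 0.0814 = 1.39 × 10^-3 mol
n(I2) = n(S2O3^2-)/2 = 6.96 × 10^-4 mol
n(H2O2) in the aliquot = 6.96 × 10^-4 mol (1:1 ratio)
[H2O2]_dilute = 6.96 × 10^-4 / 0.00994 = 0.0700 mol/L
[H2O2]_original = 0.0700 × 100.0/5.02 = 1.39 mol/L

1.39 mol/L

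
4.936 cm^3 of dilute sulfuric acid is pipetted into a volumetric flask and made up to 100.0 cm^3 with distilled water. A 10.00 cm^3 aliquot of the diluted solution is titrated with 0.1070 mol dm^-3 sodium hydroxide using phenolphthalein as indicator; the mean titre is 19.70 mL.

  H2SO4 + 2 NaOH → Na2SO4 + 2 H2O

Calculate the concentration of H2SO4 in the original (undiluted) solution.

n(NaOH) = 0.01970 × 0.1070 = 2.108 × 10^-3 mol
From the 1:2 ratio, n(H2SO4) in the aliquot = 1/2 × 2.108 × 10^-3 = 1.054 × 10^-3 mol
[H2SO4]_dilute = 1.054 × 10^-3 / 0.01000 = 0.1054 mol/L
Dilution factor = 100.0 / 4.936 = 20.26
[H2SO4]_stock = 0.1054 × 20.26 = 2.135 mol/L

2.135 mol/L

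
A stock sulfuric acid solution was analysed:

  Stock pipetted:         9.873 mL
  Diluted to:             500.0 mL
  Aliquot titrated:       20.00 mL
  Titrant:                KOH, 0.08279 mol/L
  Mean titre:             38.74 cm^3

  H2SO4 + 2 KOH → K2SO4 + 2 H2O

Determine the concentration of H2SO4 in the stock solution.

4.061 mol/L

n(KOH) = 0.03874 × 0.08279 = 3.207 × 10^-3 mol
From the 1:2 ratio, n(H2SO4) in the aliquot = 1/2 × 3.207 × 10^-3 = 1.604 × 10^-3 mol
[H2SO4]_dilute = 1.604 × 10^-3 / 0.02000 = 0.08018 mol/L
Dilution factor = 500.0 / 9.873 = 50.64
[H2SO4]_stock = 0.08018 × 50.64 = 4.061 mol/L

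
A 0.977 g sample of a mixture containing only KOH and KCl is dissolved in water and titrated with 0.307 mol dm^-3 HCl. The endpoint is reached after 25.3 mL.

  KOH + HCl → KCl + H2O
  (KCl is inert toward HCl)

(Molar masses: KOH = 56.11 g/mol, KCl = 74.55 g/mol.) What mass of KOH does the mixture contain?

0.436 g

n(HCl) = 0.0253 × 0.307 = 7.77 × 10^-3 mol
Let x = n(KOH), y = n(KCl).
Titrant: 1x = 7.77 × 10^-3;  mass: 56.11x + 74.55y = 0.977
Solving, x = 7.77 × 10^-3 mol, y = 7.26 × 10^-3 mol
mass of KOH = 7.77 × 10^-3 × 56.11 = 0.436 g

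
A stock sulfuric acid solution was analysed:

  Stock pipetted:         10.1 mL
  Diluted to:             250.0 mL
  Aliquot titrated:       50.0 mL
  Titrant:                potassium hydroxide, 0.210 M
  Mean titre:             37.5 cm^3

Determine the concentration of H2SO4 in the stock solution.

1.95 M

H2SO4 + 2 KOH → K2SO4 + 2 H2O
n(KOH) = 0.0375 × 0.210 = 7.88 × 10^-3 mol
From the 1:2 ratio, n(H2SO4) in the aliquot = 1/2 × 7.88 × 10^-3 = 3.94 × 10^-3 mol
[H2SO4]_dilute = 3.94 × 10^-3 / 0.0500 = 0.0788 mol/L
Dilution factor = 250.0 / 10.1 = 24.75
[H2SO4]_stock = 0.0788 × 24.75 = 1.95 mol/L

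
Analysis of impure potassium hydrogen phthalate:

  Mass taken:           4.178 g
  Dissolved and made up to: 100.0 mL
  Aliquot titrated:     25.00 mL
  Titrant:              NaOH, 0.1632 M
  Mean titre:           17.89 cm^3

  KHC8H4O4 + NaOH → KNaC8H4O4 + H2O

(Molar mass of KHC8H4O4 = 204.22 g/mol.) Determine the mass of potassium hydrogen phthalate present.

2.385 g

n(NaOH) per titration = 0.01789 × 0.1632 = 2.920 × 10^-3 mol
n(KHC8H4O4) in each aliquot = 2.920 × 10^-3 mol (1:1 ratio)
n(KHC8H4O4) in the whole flask = 2.920 × 10^-3 × 100.0/25.00 = 0.01168 mol
mass of KHC8H4O4 = 0.01168 × 204.22 = 2.385 g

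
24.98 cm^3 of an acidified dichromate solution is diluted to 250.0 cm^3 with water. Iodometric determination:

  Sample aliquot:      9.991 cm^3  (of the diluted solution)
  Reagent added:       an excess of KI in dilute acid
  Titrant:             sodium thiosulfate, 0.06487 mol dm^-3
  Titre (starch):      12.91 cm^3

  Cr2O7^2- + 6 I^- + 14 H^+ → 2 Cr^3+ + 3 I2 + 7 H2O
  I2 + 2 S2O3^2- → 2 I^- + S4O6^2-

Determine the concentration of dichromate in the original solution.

n(S2O3^2-) = 0.01291 × 0.06487 = 8.375 × 10^-4 mol
n(I2) = n(S2O3^2-)/2 = 4.187 × 10^-4 mol
From the 1:3 ratio, n(Cr2O7^2-) in the aliquot = 1/3 × 4.187 × 10^-4 = 1.396 × 10^-4 mol
[Cr2O7^2-]_dilute = 1.396 × 10^-4 / 0.009991 = 0.01397 mol/L
[Cr2O7^2-]_original = 0.01397 × 250.0/24.98 = 0.1398 mol/L

0.1398 mol/L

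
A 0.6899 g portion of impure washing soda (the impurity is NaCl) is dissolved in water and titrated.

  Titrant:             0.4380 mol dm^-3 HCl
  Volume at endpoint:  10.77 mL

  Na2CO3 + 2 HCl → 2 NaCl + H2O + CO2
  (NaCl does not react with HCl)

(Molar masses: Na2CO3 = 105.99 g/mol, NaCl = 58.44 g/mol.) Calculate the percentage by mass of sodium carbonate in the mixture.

n(HCl) = 0.01077 × 0.4380 = 4.717 × 10^-3 mol
Let x = n(Na2CO3), y = n(NaCl).
Titrant: 2x = 4.717 × 10^-3;  mass: 105.99x + 58.44y = 0.6899
Solving, x = 2.359 × 10^-3 mol, y = 7.528 × 10^-3 mol
mass of Na2CO3 = 2.359 × 10^-3 × 105.99 = 0.2500 g
% Na2CO3 = 0.2500 / 0.6899 × 100 = 36.24 %

36.24 %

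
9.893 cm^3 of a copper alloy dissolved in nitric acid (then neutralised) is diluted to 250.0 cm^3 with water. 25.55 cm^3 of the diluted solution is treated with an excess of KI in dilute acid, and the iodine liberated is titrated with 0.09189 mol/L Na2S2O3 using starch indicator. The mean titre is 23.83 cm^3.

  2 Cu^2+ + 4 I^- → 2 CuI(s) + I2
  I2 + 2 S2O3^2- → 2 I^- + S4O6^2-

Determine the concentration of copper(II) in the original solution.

2.166 mol/L

n(S2O3^2-) = 0.02383 × 0.09189 = 2.190 × 10^-3 mol
n(I2) = n(S2O3^2-)/2 = 1.095 × 10^-3 mol
From the 2:1 ratio, n(Cu2+) in the aliquot = 2/1 × 1.095 × 10^-3 = 2.190 × 10^-3 mol
[Cu2+]_dilute = 2.190 × 10^-3 / 0.02555 = 0.08570 mol/L
[Cu2+]_original = 0.08570 × 250.0/9.893 = 2.166 mol/L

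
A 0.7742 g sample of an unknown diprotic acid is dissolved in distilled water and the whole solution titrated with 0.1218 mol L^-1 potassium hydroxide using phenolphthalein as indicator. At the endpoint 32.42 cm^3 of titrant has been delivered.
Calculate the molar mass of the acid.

n(KOH) = 0.03242 L × 0.1218 mol/L = 3.949 × 10^-3 mol
From the 1:2 ratio, n(H2A) = 1/2 × 3.949 × 10^-3 = 1.974 × 10^-3 mol
M = m / n = 0.7742 g / 1.974 × 10^-3 mol = 392.1 g/mol

392.1 g/mol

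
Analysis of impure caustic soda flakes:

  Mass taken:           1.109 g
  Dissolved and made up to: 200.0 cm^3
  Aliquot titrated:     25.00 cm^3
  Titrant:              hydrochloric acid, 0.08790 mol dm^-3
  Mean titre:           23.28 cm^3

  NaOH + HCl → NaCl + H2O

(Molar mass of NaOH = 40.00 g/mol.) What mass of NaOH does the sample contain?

n(HCl) per titration = 0.02328 × 0.08790 = 2.046 × 10^-3 mol
n(NaOH) in each aliquot = 2.046 × 10^-3 mol (1:1 ratio)
n(NaOH) in the whole flask = 2.046 × 10^-3 × 200.0/25.00 = 0.01637 mol
mass of NaOH = 0.01637 × 40.00 = 0.6548 g

0.6548 g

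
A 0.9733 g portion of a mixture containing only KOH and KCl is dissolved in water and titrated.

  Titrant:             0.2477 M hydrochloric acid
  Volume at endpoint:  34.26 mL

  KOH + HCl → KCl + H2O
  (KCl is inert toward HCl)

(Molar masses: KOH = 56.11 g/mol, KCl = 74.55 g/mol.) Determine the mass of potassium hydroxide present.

0.4762 g

n(HCl) = 0.03426 × 0.2477 = 8.486 × 10^-3 mol
Let x = n(KOH), y = n(KCl).
Titrant: 1x = 8.486 × 10^-3;  mass: 56.11x + 74.55y = 0.9733
Solving, x = 8.486 × 10^-3 mol, y = 6.669 × 10^-3 mol
mass of KOH = 8.486 × 10^-3 × 56.11 = 0.4762 g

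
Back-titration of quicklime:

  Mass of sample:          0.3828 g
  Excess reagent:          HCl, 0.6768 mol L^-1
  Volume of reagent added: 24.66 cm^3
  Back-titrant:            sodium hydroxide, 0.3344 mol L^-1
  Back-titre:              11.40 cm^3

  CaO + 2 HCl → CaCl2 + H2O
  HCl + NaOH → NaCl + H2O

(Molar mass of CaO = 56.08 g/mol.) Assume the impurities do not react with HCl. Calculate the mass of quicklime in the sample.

0.3611 g

n(HCl) added = 0.02466 × 0.6768 = 0.01669 mol
n(NaOH) used in back-titration = 0.01140 × 0.3344 = 3.812 × 10^-3 mol
n(HCl) left over = 3.812 × 10^-3 mol (1:1 ratio)
n(HCl) consumed by analyte = 0.01669 − 3.812 × 10^-3 = 0.01288 mol
From the 1:2 ratio, n(CaO) = 1/2 × 0.01288 = 6.439 × 10^-3 mol
mass of CaO = 6.439 × 10^-3 × 56.08 = 0.3611 g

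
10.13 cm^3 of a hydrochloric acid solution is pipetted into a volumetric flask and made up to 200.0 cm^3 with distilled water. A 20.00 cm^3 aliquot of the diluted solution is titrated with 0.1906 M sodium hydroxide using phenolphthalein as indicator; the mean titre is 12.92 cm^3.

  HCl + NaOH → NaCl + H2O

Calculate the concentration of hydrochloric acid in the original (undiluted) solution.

n(NaOH) = 0.01292 × 0.1906 = 2.463 × 10^-3 mol
n(HCl) in the aliquot = 2.463 × 10^-3 mol (1:1 ratio)
[HCl]_dilute = 2.463 × 10^-3 / 0.02000 = 0.1231 mol/L
Dilution factor = 200.0 / 10.13 = 19.74
[HCl]_stock = 0.1231 × 19.74 = 2.431 mol/L

2.431 M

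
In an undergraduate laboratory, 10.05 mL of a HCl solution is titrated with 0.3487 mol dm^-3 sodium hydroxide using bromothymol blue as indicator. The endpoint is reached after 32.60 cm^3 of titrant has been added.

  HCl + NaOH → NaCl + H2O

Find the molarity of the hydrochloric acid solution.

n(NaOH) = 0.03260 L × 0.3487 mol/L = 0.01137 mol
n(HCl) = 0.01137 mol (1:1 mole ratio)
[HCl] = 0.01137 mol / 0.01005 L = 1.131 mol/L

1.131 mol/L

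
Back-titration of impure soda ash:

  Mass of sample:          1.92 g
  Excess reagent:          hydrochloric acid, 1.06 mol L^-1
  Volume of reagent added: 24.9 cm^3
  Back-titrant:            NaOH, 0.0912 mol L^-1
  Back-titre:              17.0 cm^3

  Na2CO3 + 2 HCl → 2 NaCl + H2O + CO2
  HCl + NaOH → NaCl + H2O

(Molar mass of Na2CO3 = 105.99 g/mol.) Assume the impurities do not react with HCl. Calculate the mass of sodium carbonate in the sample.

1.32 g

n(HCl) added = 0.0249 × 1.06 = 0.0264 mol
n(NaOH) used in back-titration = 0.0170 × 0.0912 = 1.55 × 10^-3 mol
n(HCl) left over = 1.55 × 10^-3 mol (1:1 ratio)
n(HCl) consumed by analyte = 0.0264 − 1.55 × 10^-3 = 0.0248 mol
From the 1:2 ratio, n(Na2CO3) = 1/2 × 0.0248 = 0.0124 mol
mass of Na2CO3 = 0.0124 × 105.99 = 1.32 g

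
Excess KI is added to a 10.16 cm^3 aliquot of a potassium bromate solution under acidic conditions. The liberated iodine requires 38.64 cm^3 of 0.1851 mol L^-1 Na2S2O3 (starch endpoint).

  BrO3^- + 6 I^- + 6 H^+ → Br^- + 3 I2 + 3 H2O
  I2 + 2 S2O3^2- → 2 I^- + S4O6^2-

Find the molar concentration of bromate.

n(S2O3^2-) = 0.03864 × 0.1851 = 7.152 × 10^-3 mol
n(I2) = n(S2O3^2-)/2 = 3.576 × 10^-3 mol
From the 1:3 ratio, n(BrO3^-) in the aliquot = 1/3 × 3.576 × 10^-3 = 1.192 × 10^-3 mol
[BrO3^-] = 1.192 × 10^-3 / 0.01016 = 0.1173 mol/L

0.1173 mol/L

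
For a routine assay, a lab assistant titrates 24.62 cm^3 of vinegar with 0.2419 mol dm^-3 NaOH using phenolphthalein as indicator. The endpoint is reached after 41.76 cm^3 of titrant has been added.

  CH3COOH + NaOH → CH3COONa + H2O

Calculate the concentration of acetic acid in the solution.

n(NaOH) = 0.04176 L × 0.2419 mol/L = 0.01010 mol
n(CH3COOH) = 0.01010 mol (1:1 mole ratio)
[CH3COOH] = 0.01010 mol / 0.02462 L = 0.4103 mol/L

0.4103 mol/L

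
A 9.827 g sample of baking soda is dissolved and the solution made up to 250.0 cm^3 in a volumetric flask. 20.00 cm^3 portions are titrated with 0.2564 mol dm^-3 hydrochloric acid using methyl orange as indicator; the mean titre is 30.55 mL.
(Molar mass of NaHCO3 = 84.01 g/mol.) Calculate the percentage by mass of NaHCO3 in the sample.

83.70 %

NaHCO3 + HCl → NaCl + H2O + CO2
n(HCl) per titration = 0.03055 × 0.2564 = 7.833 × 10^-3 mol
n(NaHCO3) in each aliquot = 7.833 × 10^-3 mol (1:1 ratio)
n(NaHCO3) in the whole flask = 7.833 × 10^-3 × 250.0/20.00 = 0.09791 mol
mass of NaHCO3 = 0.09791 × 84.01 = 8.226 g
% NaHCO3 = 8.226 / 9.827 × 100 = 83.70 %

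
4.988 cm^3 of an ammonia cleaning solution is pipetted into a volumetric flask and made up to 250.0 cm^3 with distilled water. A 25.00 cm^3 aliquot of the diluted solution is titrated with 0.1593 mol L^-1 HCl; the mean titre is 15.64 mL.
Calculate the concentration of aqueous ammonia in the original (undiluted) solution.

4.995 mol/L

NH3 + HCl → NH4Cl
n(HCl) = 0.01564 × 0.1593 = 2.491 × 10^-3 mol
n(NH3) in the aliquot = 2.491 × 10^-3 mol (1:1 ratio)
[NH3]_dilute = 2.491 × 10^-3 / 0.02500 = 0.09966 mol/L
Dilution factor = 250.0 / 4.988 = 50.12
[NH3]_stock = 0.09966 × 50.12 = 4.995 mol/L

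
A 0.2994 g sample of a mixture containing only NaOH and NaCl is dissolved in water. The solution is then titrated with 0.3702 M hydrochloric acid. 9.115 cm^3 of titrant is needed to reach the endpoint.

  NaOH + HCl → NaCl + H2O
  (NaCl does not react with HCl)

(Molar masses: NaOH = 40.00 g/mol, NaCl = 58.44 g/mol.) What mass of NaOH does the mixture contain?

n(HCl) = 0.009115 × 0.3702 = 3.374 × 10^-3 mol
Let x = n(NaOH), y = n(NaCl).
Titrant: 1x = 3.374 × 10^-3;  mass: 40.00x + 58.44y = 0.2994
Solving, x = 3.374 × 10^-3 mol, y = 2.814 × 10^-3 mol
mass of NaOH = 3.374 × 10^-3 × 40.00 = 0.1350 g

0.1350 g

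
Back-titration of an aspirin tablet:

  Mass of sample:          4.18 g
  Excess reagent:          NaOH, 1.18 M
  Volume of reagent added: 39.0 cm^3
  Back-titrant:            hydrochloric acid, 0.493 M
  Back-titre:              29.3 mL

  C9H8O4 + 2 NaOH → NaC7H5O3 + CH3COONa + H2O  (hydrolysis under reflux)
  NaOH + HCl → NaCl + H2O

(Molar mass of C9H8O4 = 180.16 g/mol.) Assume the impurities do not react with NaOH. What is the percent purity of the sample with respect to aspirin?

68.0 %

n(NaOH) added = 0.0390 × 1.18 = 0.0460 mol
n(HCl) used in back-titration = 0.0293 × 0.493 = 0.0144 mol
n(NaOH) left over = 0.0144 mol (1:1 ratio)
n(NaOH) consumed by analyte = 0.0460 − 0.0144 = 0.0316 mol
From the 1:2 ratio, n(C9H8O4) = 1/2 × 0.0316 = 0.0158 mol
mass of C9H8O4 = 0.0158 × 180.16 = 2.84 g
% C9H8O4 = 2.84 / 4.18 × 100 = 68.0 %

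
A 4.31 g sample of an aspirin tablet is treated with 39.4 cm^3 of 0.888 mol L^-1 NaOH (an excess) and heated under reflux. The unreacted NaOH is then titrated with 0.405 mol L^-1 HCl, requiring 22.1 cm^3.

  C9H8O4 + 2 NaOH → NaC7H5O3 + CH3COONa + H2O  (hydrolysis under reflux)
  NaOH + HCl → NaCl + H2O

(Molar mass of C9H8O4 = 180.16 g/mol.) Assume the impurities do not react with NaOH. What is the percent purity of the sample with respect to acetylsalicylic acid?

n(NaOH) added = 0.0394 × 0.888 = 0.0350 mol
n(HCl) used in back-titration = 0.0221 × 0.405 = 8.95 × 10^-3 mol
n(NaOH) left over = 8.95 × 10^-3 mol (1:1 ratio)
n(NaOH) consumed by analyte = 0.0350 − 8.95 × 10^-3 = 0.0260 mol
From the 1:2 ratio, n(C9H8O4) = 1/2 × 0.0260 = 0.0130 mol
mass of C9H8O4 = 0.0130 × 180.16 = 2.35 g
% C9H8O4 = 2.35 / 4.31 × 100 = 54.4 %

54.4 %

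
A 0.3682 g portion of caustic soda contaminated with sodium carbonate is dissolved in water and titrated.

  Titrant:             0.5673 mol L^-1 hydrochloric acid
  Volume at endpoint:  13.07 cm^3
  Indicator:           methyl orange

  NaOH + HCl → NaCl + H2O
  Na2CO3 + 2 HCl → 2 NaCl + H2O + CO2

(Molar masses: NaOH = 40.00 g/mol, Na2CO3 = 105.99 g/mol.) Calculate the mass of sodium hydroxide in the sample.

n(HCl) = 0.01307 × 0.5673 = 7.415 × 10^-3 mol
Let x = n(NaOH), y = n(Na2CO3).
Titrant: 1x + 2y = 7.415 × 10^-3;  mass: 40.00x + 105.99y = 0.3682
Solving, x = 1.904 × 10^-3 mol, y = 2.756 × 10^-3 mol
mass of NaOH = 1.904 × 10^-3 × 40.00 = 0.07614 g

0.07614 g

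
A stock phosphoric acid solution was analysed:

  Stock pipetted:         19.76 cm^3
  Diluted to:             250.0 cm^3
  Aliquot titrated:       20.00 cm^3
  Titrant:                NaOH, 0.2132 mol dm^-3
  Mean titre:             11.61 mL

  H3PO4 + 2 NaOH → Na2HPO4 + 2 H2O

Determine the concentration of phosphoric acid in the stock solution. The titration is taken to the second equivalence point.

n(NaOH) = 0.01161 × 0.2132 = 2.475 × 10^-3 mol
From the 1:2 ratio, n(H3PO4) in the aliquot = 1/2 × 2.475 × 10^-3 = 1.238 × 10^-3 mol
[H3PO4]_dilute = 1.238 × 10^-3 / 0.02000 = 0.06188 mol/L
Dilution factor = 250.0 / 19.76 = 12.65
[H3PO4]_stock = 0.06188 × 12.65 = 0.7829 mol/L

0.7829 mol/L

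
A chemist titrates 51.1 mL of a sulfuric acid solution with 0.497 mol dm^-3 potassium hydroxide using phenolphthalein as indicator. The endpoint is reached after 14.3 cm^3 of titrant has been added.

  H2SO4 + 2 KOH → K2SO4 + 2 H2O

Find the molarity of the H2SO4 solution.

0.0695 mol/L

n(KOH) = 0.0143 L × 0.497 mol/L = 7.11 × 10^-3 mol
From the 1:2 mole ratio, n(H2SO4) = 1/2 × 7.11 × 10^-3 = 3.55 × 10^-3 mol
[H2SO4] = 3.55 × 10^-3 mol / 0.0511 L = 0.0695 mol/L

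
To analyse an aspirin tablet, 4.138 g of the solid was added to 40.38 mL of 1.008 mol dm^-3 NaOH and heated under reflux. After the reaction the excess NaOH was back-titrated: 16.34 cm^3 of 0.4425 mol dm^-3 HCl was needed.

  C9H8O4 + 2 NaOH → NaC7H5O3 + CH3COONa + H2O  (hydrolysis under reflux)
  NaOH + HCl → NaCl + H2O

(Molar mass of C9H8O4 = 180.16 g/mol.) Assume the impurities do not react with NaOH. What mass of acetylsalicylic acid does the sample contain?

n(NaOH) added = 0.04038 × 1.008 = 0.04070 mol
n(HCl) used in back-titration = 0.01634 × 0.4425 = 7.230 × 10^-3 mol
n(NaOH) left over = 7.230 × 10^-3 mol (1:1 ratio)
n(NaOH) consumed by analyte = 0.04070 − 7.230 × 10^-3 = 0.03347 mol
From the 1:2 ratio, n(C9H8O4) = 1/2 × 0.03347 = 0.01674 mol
mass of C9H8O4 = 0.01674 × 180.16 = 3.015 g

3.015 g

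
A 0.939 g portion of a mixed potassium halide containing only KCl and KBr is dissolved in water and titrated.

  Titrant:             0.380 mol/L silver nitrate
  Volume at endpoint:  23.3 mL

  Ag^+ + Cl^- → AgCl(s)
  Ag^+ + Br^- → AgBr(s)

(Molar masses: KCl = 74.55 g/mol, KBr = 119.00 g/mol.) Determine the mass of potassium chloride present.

n(AgNO3) = 0.0233 × 0.380 = 8.85 × 10^-3 mol
Let x = n(KCl), y = n(KBr).
Titrant: 1x + 1y = 8.85 × 10^-3;  mass: 74.55x + 119.00y = 0.939
Solving, x = 2.58 × 10^-3 mol, y = 6.28 × 10^-3 mol
mass of KCl = 2.58 × 10^-3 × 74.55 = 0.192 g

0.192 g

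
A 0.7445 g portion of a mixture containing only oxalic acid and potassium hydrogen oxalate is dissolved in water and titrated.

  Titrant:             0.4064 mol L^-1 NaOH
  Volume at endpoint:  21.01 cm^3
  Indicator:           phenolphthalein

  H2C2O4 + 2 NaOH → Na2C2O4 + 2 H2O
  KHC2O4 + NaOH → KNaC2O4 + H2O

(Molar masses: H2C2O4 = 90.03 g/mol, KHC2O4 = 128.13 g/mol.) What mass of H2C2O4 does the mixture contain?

0.1893 g

n(NaOH) = 0.02101 × 0.4064 = 8.538 × 10^-3 mol
Let x = n(H2C2O4), y = n(KHC2O4).
Titrant: 2x + 1y = 8.538 × 10^-3;  mass: 90.03x + 128.13y = 0.7445
Solving, x = 2.103 × 10^-3 mol, y = 4.333 × 10^-3 mol
mass of H2C2O4 = 2.103 × 10^-3 × 90.03 = 0.1893 g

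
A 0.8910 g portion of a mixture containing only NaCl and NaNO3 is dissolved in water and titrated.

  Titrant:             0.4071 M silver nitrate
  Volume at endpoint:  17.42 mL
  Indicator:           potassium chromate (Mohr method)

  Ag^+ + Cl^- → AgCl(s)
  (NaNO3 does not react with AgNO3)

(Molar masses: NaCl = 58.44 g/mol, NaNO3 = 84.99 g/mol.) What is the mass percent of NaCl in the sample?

n(AgNO3) = 0.01742 × 0.4071 = 7.092 × 10^-3 mol
Let x = n(NaCl), y = n(NaNO3).
Titrant: 1x = 7.092 × 10^-3;  mass: 58.44x + 84.99y = 0.8910
Solving, x = 7.092 × 10^-3 mol, y = 5.607 × 10^-3 mol
mass of NaCl = 7.092 × 10^-3 × 58.44 = 0.4144 g
% NaCl = 0.4144 / 0.8910 × 100 = 46.51 %

46.51 %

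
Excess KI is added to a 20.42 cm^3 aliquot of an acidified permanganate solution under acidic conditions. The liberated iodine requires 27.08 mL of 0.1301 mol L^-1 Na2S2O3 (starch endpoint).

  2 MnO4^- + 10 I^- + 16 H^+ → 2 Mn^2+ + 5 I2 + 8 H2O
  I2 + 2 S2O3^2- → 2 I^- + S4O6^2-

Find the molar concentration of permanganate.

n(S2O3^2-) = 0.02708 × 0.1301 = 3.523 × 10^-3 mol
n(I2) = n(S2O3^2-)/2 = 1.762 × 10^-3 mol
From the 2:5 ratio, n(MnO4^-) in the aliquot = 2/5 × 1.762 × 10^-3 = 7.046 × 10^-4 mol
[MnO4^-] = 7.046 × 10^-4 / 0.02042 = 0.03451 mol/L

0.03451 mol/L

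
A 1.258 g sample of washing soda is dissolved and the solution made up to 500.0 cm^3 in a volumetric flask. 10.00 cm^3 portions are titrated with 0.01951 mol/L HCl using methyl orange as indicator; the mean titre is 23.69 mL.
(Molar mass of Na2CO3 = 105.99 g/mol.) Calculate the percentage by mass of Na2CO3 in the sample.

Na2CO3 + 2 HCl → 2 NaCl + H2O + CO2
n(HCl) per titration = 0.02369 × 0.01951 = 4.622 × 10^-4 mol
From the 1:2 ratio, n(Na2CO3) in each aliquot = 1/2 × 4.622 × 10^-4 = 2.311 × 10^-4 mol
n(Na2CO3) in the whole flask = 2.311 × 10^-4 × 500.0/10.00 = 0.01155 mol
mass of Na2CO3 = 0.01155 × 105.99 = 1.225 g
% Na2CO3 = 1.225 / 1.258 × 100 = 97.35 %

97.35 %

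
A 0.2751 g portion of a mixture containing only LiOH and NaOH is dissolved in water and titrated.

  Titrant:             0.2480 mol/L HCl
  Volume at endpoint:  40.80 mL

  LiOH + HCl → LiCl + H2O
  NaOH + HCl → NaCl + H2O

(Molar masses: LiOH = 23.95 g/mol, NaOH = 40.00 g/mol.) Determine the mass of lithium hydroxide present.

0.1934 g

n(HCl) = 0.04080 × 0.2480 = 0.01012 mol
Let x = n(LiOH), y = n(NaOH).
Titrant: 1x + 1y = 0.01012;  mass: 23.95x + 40.00y = 0.2751
Solving, x = 8.077 × 10^-3 mol, y = 2.041 × 10^-3 mol
mass of LiOH = 8.077 × 10^-3 × 23.95 = 0.1934 g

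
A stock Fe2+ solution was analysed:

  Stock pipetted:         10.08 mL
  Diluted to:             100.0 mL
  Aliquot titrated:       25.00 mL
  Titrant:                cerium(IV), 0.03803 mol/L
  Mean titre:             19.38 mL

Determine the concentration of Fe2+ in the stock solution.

0.2925 mol/L

Ce^4+ + Fe^2+ → Ce^3+ + Fe^3+
n(Ce4+) = 0.01938 × 0.03803 = 7.370 × 10^-4 mol
n(Fe2+) in the aliquot = 7.370 × 10^-4 mol (1:1 ratio)
[Fe2+]_dilute = 7.370 × 10^-4 / 0.02500 = 0.02948 mol/L
Dilution factor = 100.0 / 10.08 = 9.921
[Fe2+]_stock = 0.02948 × 9.921 = 0.2925 mol/L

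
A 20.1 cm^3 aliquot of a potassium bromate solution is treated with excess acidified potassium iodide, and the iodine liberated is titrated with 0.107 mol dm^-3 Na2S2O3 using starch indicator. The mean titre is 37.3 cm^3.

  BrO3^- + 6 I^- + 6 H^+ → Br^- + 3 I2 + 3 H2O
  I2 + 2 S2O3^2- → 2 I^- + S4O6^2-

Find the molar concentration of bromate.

n(S2O3^2-) = 0.0373 × 0.107 = 3.99 × 10^-3 mol
n(I2) = n(S2O3^2-)/2 = 2.00 × 10^-3 mol
From the 1:3 ratio, n(BrO3^-) in the aliquot = 1/3 × 2.00 × 10^-3 = 6.65 × 10^-4 mol
[BrO3^-] = 6.65 × 10^-4 / 0.0201 = 0.0331 mol/L

0.0331 mol/L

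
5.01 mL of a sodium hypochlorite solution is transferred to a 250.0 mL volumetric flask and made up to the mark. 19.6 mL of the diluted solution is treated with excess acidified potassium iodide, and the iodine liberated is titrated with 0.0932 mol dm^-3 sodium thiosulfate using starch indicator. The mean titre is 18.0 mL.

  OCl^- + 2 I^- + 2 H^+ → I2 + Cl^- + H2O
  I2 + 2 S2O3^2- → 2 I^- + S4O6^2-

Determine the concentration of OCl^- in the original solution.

2.14 mol/L

n(S2O3^2-) = 0.0180 × 0.0932 = 1.68 × 10^-3 mol
n(I2) = n(S2O3^2-)/2 = 8.39 × 10^-4 mol
n(OCl^-) in the aliquot = 8.39 × 10^-4 mol (1:1 ratio)
[OCl^-]_dilute = 8.39 × 10^-4 / 0.0196 = 0.0428 mol/L
[OCl^-]_original = 0.0428 × 250.0/5.01 = 2.14 mol/L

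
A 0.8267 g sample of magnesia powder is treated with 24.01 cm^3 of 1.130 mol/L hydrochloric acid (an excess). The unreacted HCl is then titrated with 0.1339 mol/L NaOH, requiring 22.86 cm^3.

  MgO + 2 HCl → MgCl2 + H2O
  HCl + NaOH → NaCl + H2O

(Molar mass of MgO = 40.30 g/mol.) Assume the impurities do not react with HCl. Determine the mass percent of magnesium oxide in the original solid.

n(HCl) added = 0.02401 × 1.130 = 0.02713 mol
n(NaOH) used in back-titration = 0.02286 × 0.1339 = 3.061 × 10^-3 mol
n(HCl) left over = 3.061 × 10^-3 mol (1:1 ratio)
n(HCl) consumed by analyte = 0.02713 − 3.061 × 10^-3 = 0.02407 mol
From the 1:2 ratio, n(MgO) = 1/2 × 0.02407 = 0.01204 mol
mass of MgO = 0.01204 × 40.30 = 0.4850 g
% MgO = 0.4850 / 0.8267 × 100 = 58.67 %

58.67 %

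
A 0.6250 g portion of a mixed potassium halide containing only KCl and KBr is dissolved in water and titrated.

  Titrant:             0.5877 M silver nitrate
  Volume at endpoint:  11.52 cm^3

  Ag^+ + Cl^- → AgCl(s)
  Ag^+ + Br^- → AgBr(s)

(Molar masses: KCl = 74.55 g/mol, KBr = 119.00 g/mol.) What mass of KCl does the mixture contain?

n(AgNO3) = 0.01152 × 0.5877 = 6.770 × 10^-3 mol
Let x = n(KCl), y = n(KBr).
Titrant: 1x + 1y = 6.770 × 10^-3;  mass: 74.55x + 119.00y = 0.6250
Solving, x = 4.064 × 10^-3 mol, y = 2.706 × 10^-3 mol
mass of KCl = 4.064 × 10^-3 × 74.55 = 0.3030 g

0.3030 g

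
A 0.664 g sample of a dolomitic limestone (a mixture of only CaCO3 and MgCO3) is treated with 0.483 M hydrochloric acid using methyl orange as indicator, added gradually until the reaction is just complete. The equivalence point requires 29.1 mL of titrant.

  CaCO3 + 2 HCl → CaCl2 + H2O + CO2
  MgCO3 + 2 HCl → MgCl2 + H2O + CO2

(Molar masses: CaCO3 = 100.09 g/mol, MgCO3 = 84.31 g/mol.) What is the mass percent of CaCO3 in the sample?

n(HCl) = 0.0291 × 0.483 = 0.0141 mol
Let x = n(CaCO3), y = n(MgCO3).
Titrant: 2x + 2y = 0.0141;  mass: 100.09x + 84.31y = 0.664
Solving, x = 4.53 × 10^-3 mol, y = 2.50 × 10^-3 mol
mass of CaCO3 = 4.53 × 10^-3 × 100.09 = 0.454 g
% CaCO3 = 0.454 / 0.664 × 100 = 68.3 %

68.3 %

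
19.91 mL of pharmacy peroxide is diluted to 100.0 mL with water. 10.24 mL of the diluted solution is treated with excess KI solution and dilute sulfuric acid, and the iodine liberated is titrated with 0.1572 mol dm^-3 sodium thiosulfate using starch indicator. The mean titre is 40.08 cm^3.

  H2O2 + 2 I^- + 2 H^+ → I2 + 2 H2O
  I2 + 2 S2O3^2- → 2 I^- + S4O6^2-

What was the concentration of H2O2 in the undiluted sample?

1.545 mol/L

n(S2O3^2-) = 0.04008 × 0.1572 = 6.301 × 10^-3 mol
n(I2) = n(S2O3^2-)/2 = 3.150 × 10^-3 mol
n(H2O2) in the aliquot = 3.150 × 10^-3 mol (1:1 ratio)
[H2O2]_dilute = 3.150 × 10^-3 / 0.01024 = 0.3076 mol/L
[H2O2]_original = 0.3076 × 100.0/19.91 = 1.545 mol/L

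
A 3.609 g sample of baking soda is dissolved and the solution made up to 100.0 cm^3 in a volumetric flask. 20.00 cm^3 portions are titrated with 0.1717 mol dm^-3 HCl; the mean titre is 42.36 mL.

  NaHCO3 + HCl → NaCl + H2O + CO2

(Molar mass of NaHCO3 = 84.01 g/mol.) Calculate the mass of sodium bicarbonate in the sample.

n(HCl) per titration = 0.04236 × 0.1717 = 7.273 × 10^-3 mol
n(NaHCO3) in each aliquot = 7.273 × 10^-3 mol (1:1 ratio)
n(NaHCO3) in the whole flask = 7.273 × 10^-3 × 100.0/20.00 = 0.03637 mol
mass of NaHCO3 = 0.03637 × 84.01 = 3.055 g

3.055 g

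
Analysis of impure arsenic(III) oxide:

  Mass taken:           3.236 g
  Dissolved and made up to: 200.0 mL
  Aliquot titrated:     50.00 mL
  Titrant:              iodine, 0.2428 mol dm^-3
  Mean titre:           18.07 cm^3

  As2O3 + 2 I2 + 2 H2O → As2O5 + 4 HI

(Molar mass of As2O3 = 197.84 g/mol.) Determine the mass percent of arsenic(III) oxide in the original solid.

n(I2) per titration = 0.01807 × 0.2428 = 4.387 × 10^-3 mol
From the 1:2 ratio, n(As2O3) in each aliquot = 1/2 × 4.387 × 10^-3 = 2.194 × 10^-3 mol
n(As2O3) in the whole flask = 2.194 × 10^-3 × 200.0/50.00 = 8.775 × 10^-3 mol
mass of As2O3 = 8.775 × 10^-3 × 197.84 = 1.736 g
% As2O3 = 1.736 / 3.236 × 100 = 53.65 %

53.65 %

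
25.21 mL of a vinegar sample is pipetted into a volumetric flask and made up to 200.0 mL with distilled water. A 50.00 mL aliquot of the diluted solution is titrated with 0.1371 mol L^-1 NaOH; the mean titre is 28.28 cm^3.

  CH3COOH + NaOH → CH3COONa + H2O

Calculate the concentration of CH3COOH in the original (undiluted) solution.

0.6152 mol/L

n(NaOH) = 0.02828 × 0.1371 = 3.877 × 10^-3 mol
n(CH3COOH) in the aliquot = 3.877 × 10^-3 mol (1:1 ratio)
[CH3COOH]_dilute = 3.877 × 10^-3 / 0.05000 = 0.07754 mol/L
Dilution factor = 200.0 / 25.21 = 7.933
[CH3COOH]_stock = 0.07754 × 7.933 = 0.6152 mol/L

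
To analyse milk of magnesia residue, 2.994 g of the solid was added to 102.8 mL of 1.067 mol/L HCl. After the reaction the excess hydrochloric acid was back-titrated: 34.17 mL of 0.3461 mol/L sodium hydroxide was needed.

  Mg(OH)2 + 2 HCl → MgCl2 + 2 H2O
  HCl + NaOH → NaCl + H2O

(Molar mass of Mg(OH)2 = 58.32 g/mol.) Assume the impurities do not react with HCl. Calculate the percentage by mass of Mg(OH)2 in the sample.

n(HCl) added = 0.1028 × 1.067 = 0.1097 mol
n(NaOH) used in back-titration = 0.03417 × 0.3461 = 0.01183 mol
n(HCl) left over = 0.01183 mol (1:1 ratio)
n(HCl) consumed by analyte = 0.1097 − 0.01183 = 0.09786 mol
From the 1:2 ratio, n(Mg(OH)2) = 1/2 × 0.09786 = 0.04893 mol
mass of Mg(OH)2 = 0.04893 × 58.32 = 2.854 g
% Mg(OH)2 = 2.854 / 2.994 × 100 = 95.31 %

95.31 %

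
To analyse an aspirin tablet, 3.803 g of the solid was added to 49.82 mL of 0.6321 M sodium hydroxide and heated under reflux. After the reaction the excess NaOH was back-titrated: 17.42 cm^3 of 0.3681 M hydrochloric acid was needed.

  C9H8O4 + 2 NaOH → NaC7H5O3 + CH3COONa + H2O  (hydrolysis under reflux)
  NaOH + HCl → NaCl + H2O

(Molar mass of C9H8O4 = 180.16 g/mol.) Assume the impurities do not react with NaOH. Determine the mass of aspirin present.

2.259 g

n(NaOH) added = 0.04982 × 0.6321 = 0.03149 mol
n(HCl) used in back-titration = 0.01742 × 0.3681 = 6.412 × 10^-3 mol
n(NaOH) left over = 6.412 × 10^-3 mol (1:1 ratio)
n(NaOH) consumed by analyte = 0.03149 − 6.412 × 10^-3 = 0.02508 mol
From the 1:2 ratio, n(C9H8O4) = 1/2 × 0.02508 = 0.01254 mol
mass of C9H8O4 = 0.01254 × 180.16 = 2.259 g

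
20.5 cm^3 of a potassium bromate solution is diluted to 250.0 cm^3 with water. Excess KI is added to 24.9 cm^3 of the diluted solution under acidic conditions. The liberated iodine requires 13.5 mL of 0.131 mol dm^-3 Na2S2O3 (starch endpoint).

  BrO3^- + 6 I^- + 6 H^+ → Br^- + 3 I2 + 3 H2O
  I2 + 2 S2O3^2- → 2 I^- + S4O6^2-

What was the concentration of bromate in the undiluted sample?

n(S2O3^2-) = 0.0135 × 0.131 = 1.77 × 10^-3 mol
n(I2) = n(S2O3^2-)/2 = 8.84 × 10^-4 mol
From the 1:3 ratio, n(BrO3^-) in the aliquot = 1/3 × 8.84 × 10^-4 = 2.95 × 10^-4 mol
[BrO3^-]_dilute = 2.95 × 10^-4 / 0.0249 = 0.0118 mol/L
[BrO3^-]_original = 0.0118 × 250.0/20.5 = 0.144 mol/L

0.144 mol/L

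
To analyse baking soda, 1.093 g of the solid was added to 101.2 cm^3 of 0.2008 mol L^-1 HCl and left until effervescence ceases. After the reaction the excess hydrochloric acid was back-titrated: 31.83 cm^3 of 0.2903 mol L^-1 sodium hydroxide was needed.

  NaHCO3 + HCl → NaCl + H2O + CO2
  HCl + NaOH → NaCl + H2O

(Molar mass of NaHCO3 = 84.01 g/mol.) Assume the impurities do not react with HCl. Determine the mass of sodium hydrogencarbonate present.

n(HCl) added = 0.1012 × 0.2008 = 0.02032 mol
n(NaOH) used in back-titration = 0.03183 × 0.2903 = 9.240 × 10^-3 mol
n(HCl) left over = 9.240 × 10^-3 mol (1:1 ratio)
n(HCl) consumed by analyte = 0.02032 − 9.240 × 10^-3 = 0.01108 mol
n(NaHCO3) = 0.01108 mol (1:1 ratio)
mass of NaHCO3 = 0.01108 × 84.01 = 0.9309 g

0.9309 g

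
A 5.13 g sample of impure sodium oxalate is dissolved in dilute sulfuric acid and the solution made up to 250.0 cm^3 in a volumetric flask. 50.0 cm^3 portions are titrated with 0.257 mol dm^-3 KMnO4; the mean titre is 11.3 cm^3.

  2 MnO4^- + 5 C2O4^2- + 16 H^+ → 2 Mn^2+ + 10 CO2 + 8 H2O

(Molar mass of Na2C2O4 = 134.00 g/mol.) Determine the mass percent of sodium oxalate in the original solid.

94.8 %

n(KMnO4) per titration = 0.0113 × 0.257 = 2.90 × 10^-3 mol
From the 5:2 ratio, n(Na2C2O4) in each aliquot = 5/2 × 2.90 × 10^-3 = 7.26 × 10^-3 mol
n(Na2C2O4) in the whole flask = 7.26 × 10^-3 × 250.0/50.0 = 0.0363 mol
mass of Na2C2O4 = 0.0363 × 134.00 = 4.86 g
% Na2C2O4 = 4.86 / 5.13 × 100 = 94.8 %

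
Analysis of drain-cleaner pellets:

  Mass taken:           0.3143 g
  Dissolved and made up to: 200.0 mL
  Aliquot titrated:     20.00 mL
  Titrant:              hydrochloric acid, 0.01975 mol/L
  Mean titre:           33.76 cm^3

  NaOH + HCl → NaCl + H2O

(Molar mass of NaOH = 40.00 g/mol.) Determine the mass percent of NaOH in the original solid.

n(HCl) per titration = 0.03376 × 0.01975 = 6.668 × 10^-4 mol
n(NaOH) in each aliquot = 6.668 × 10^-4 mol (1:1 ratio)
n(NaOH) in the whole flask = 6.668 × 10^-4 × 200.0/20.00 = 6.668 × 10^-3 mol
mass of NaOH = 6.668 × 10^-3 × 40.00 = 0.2667 g
% NaOH = 0.2667 / 0.3143 × 100 = 84.86 %

84.86 %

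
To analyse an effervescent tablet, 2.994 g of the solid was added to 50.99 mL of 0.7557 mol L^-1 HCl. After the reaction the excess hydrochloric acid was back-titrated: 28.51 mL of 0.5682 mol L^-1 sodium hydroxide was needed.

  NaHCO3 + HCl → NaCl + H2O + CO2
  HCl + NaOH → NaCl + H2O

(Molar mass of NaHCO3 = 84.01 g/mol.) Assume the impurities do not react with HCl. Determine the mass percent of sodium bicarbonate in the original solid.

62.67 %

n(HCl) added = 0.05099 × 0.7557 = 0.03853 mol
n(NaOH) used in back-titration = 0.02851 × 0.5682 = 0.01620 mol
n(HCl) left over = 0.01620 mol (1:1 ratio)
n(HCl) consumed by analyte = 0.03853 − 0.01620 = 0.02233 mol
n(NaHCO3) = 0.02233 mol (1:1 ratio)
mass of NaHCO3 = 0.02233 × 84.01 = 1.876 g
% NaHCO3 = 1.876 / 2.994 × 100 = 62.67 %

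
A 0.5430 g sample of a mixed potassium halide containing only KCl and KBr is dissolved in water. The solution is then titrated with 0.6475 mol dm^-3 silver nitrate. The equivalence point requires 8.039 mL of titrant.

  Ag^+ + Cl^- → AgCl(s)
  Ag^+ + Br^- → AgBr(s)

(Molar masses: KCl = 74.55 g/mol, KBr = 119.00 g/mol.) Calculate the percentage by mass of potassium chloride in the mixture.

n(AgNO3) = 0.008039 × 0.6475 = 5.205 × 10^-3 mol
Let x = n(KCl), y = n(KBr).
Titrant: 1x + 1y = 5.205 × 10^-3;  mass: 74.55x + 119.00y = 0.5430
Solving, x = 1.719 × 10^-3 mol, y = 3.486 × 10^-3 mol
mass of KCl = 1.719 × 10^-3 × 74.55 = 0.1282 g
% KCl = 0.1282 / 0.5430 × 100 = 23.61 %

23.61 %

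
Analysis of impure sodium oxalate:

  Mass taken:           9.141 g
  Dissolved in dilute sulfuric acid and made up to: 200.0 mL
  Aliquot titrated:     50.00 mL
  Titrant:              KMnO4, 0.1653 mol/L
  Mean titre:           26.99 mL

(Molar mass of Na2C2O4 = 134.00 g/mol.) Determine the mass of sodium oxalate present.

5.978 g

2 MnO4^- + 5 C2O4^2- + 16 H^+ → 2 Mn^2+ + 10 CO2 + 8 H2O
n(KMnO4) per titration = 0.02699 × 0.1653 = 4.461 × 10^-3 mol
From the 5:2 ratio, n(Na2C2O4) in each aliquot = 5/2 × 4.461 × 10^-3 = 0.01115 mol
n(Na2C2O4) in the whole flask = 0.01115 × 200.0/50.00 = 0.04461 mol
mass of Na2C2O4 = 0.04461 × 134.00 = 5.978 g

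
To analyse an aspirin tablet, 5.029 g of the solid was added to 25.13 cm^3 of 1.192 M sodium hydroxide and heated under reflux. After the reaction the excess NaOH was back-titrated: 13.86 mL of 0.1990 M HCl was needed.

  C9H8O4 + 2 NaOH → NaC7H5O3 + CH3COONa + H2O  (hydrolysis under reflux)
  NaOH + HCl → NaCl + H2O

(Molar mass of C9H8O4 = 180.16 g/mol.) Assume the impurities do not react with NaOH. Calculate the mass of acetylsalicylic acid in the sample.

2.450 g

n(NaOH) added = 0.02513 × 1.192 = 0.02995 mol
n(HCl) used in back-titration = 0.01386 × 0.1990 = 2.758 × 10^-3 mol
n(NaOH) left over = 2.758 × 10^-3 mol (1:1 ratio)
n(NaOH) consumed by analyte = 0.02995 − 2.758 × 10^-3 = 0.02720 mol
From the 1:2 ratio, n(C9H8O4) = 1/2 × 0.02720 = 0.01360 mol
mass of C9H8O4 = 0.01360 × 180.16 = 2.450 g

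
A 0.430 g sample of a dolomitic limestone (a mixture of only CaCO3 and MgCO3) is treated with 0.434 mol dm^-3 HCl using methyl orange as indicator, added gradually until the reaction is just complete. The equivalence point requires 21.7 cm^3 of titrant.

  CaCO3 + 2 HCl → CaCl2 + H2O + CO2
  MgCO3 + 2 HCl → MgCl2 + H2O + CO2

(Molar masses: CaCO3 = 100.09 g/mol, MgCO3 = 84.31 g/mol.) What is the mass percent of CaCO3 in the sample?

48.7 %

n(HCl) = 0.0217 × 0.434 = 9.42 × 10^-3 mol
Let x = n(CaCO3), y = n(MgCO3).
Titrant: 2x + 2y = 9.42 × 10^-3;  mass: 100.09x + 84.31y = 0.430
Solving, x = 2.09 × 10^-3 mol, y = 2.62 × 10^-3 mol
mass of CaCO3 = 2.09 × 10^-3 × 100.09 = 0.209 g
% CaCO3 = 0.209 / 0.430 × 100 = 48.7 %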